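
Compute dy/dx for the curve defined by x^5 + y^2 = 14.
Take d/dx of both sides. Since y is implicitly a function of x, the chain rule attaches a y' = dy/dx factor whenever we differentiate through y.

Set F(x, y) = (left side) − (right side), so the curve is F = 0. Differentiating each term of F:
  d/dx[x^5] = 5x^4
  d/dx[y^2] = 2y·y'
  d/dx[-14] = 0

Collecting, the y'-free part is the partial derivative in x and the y' coefficient is the partial derivative in y:
  ∂F/∂x = 5x^4
  ∂F/∂y = 2y

so d/dx[F(x, y(x))] = ∂F/∂x + (∂F/∂y)·y' = 0. Rearranging,
  dy/dx = -(∂F/∂x)/(∂F/∂y) = -(5x^4)/(2y) = -5x^4/(2y)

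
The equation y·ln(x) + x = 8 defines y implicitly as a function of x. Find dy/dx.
Take d/dx of both sides. Since y is implicitly a function of x, the chain rule attaches a y' = dy/dx factor whenever we differentiate through y.

Set F(x, y) = (left side) − (right side), so the curve is F = 0. Differentiating each term of F:
  d/dx[x] = 1
  d/dx[y·ln(x)] = y'·ln(x) + y/x
  d/dx[-8] = 0

Collecting, the y'-free part is the partial derivative in x and the y' coefficient is the partial derivative in y:
  ∂F/∂x = 1 + y/x
  ∂F/∂y = ln(x)

so d/dx[F(x, y(x))] = ∂F/∂x + (∂F/∂y)·y' = 0. Rearranging,
  dy/dx = -(∂F/∂x)/(∂F/∂y) = -(1 + y/x)/(ln(x))
        = -((x + y)/x)/(ln(x)) = (-x - y)/(x·ln(x))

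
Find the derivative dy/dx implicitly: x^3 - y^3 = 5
Differentiate the relation implicitly: treat y = y(x) and apply the chain rule, so every y-derivative picks up a y' = dy/dx factor.

With everything moved to the left-hand side, differentiate term by term:
  d/dx[x^3] = 3x^2
  d/dx[-y^3] = -3y^2·y'
  d/dx[-5] = 0

Separating the contributions that come from x directly and those that come through y:
  without y':      3x^2
  multiplying y':  -3y^2

so (3x^2) + (-3y^2)·y' = 0, and therefore
  dy/dx = -(3x^2)/(-3y^2) = x^2/y^2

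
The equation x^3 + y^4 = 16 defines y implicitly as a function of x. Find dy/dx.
Differentiate the relation implicitly: treat y = y(x) and apply the chain rule, so every y-derivative picks up a y' = dy/dx factor.

With everything moved to the left-hand side, differentiate term by term:
  d/dx[x^3] = 3x^2
  d/dx[y^4] = 4y^3·y'
  d/dx[-16] = 0

Separating the contributions that come from x directly and those that come through y:
  without y':      3x^2
  multiplying y':  4y^3

so (3x^2) + (4y^3)·y' = 0, and therefore
  dy/dx = -(3x^2)/(4y^3) = -3x^2/(4y^3)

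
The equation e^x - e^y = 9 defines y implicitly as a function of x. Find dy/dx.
Differentiate the relation implicitly: treat y = y(x) and apply the chain rule, so every y-derivative picks up a y' = dy/dx factor.

With everything moved to the left-hand side, differentiate term by term:
  d/dx[e^(x)] = e^(x)
  d/dx[-e^(y)] = -y'·e^(y)
  d/dx[-9] = 0

Separating the contributions that come from x directly and those that come through y:
  without y':      e^(x)
  multiplying y':  -e^(y)

so (e^(x)) + (-e^(y))·y' = 0, and therefore
  dy/dx = -(e^(x))/(-e^(y)) = e^(x - y)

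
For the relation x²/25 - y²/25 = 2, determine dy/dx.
Take d/dx of both sides. Since y is implicitly a function of x, the chain rule attaches a y' = dy/dx factor whenever we differentiate through y.

Set F(x, y) = (left side) − (right side), so the curve is F = 0. Differentiating each term of F:
  d/dx[x^2/25] = 2x/25
  d/dx[-y^2/25] = -2y·y'/25
  d/dx[-2] = 0

Collecting, the y'-free part is the partial derivative in x and the y' coefficient is the partial derivative in y:
  ∂F/∂x = 2x/25
  ∂F/∂y = -2y/25

so d/dx[F(x, y(x))] = ∂F/∂x + (∂F/∂y)·y' = 0. Rearranging,
  dy/dx = -(∂F/∂x)/(∂F/∂y) = -(2x/25)/(-2y/25) = x/y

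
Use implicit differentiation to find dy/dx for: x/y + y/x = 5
Take d/dx of both sides. Since y is implicitly a function of x, the chain rule attaches a y' = dy/dx factor whenever we differentiate through y.

Set F(x, y) = (left side) − (right side), so the curve is F = 0. Differentiating each term of F:
  d/dx[x/y] = -x·y'/y^2 + 1/y
  d/dx[y/x] = y'/x - y/x^2
  d/dx[-5] = 0

Collecting, the y'-free part is the partial derivative in x and the y' coefficient is the partial derivative in y:
  ∂F/∂x = 1/y - y/x^2
  ∂F/∂y = -x/y^2 + 1/x

so d/dx[F(x, y(x))] = ∂F/∂x + (∂F/∂y)·y' = 0. Rearranging,
  dy/dx = -(∂F/∂x)/(∂F/∂y) = -(1/y - y/x^2)/(-x/y^2 + 1/x)
        = -((x - y)(x + y)/(x^2y))/(-(x - y)(x + y)/(xy^2)) = y/x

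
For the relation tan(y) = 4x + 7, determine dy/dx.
Differentiate both sides with respect to x, treating y as y(x). By the chain rule, any term containing y contributes a factor of y' = dy/dx when we differentiate it.

Move every term to one side and write the relation as F(x, y) = 0. Term by term,
  d/dx[-4x] = -4
  d/dx[tan(y)] = y'(tan(y)^2 + 1)
  d/dx[-7] = 0

The pieces without y' make up ∂F/∂x and the coefficient of y' is ∂F/∂y:
  ∂F/∂x = -4,
  ∂F/∂y = tan(y)^2 + 1.

Since d/dx[F] = ∂F/∂x + (∂F/∂y)·y' = 0, solve for y':
  (∂F/∂y)·y' = -∂F/∂x
  dy/dx = -(∂F/∂x)/(∂F/∂y) = -(-4)/(tan(y)^2 + 1) = 4cos(y)^2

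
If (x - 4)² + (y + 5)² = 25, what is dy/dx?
Take d/dx of both sides. Since y is implicitly a function of x, the chain rule attaches a y' = dy/dx factor whenever we differentiate through y.

Set F(x, y) = (left side) − (right side), so the curve is F = 0. Differentiating each term of F:
  d/dx[(x - 4)^2] = 2x - 8
  d/dx[(y + 5)^2] = 2·y'(y + 5)
  d/dx[-25] = 0

Collecting, the y'-free part is the partial derivative in x and the y' coefficient is the partial derivative in y:
  ∂F/∂x = 2x - 8
  ∂F/∂y = 2y + 10

so d/dx[F(x, y(x))] = ∂F/∂x + (∂F/∂y)·y' = 0. Rearranging,
  dy/dx = -(∂F/∂x)/(∂F/∂y) = -(2x - 8)/(2y + 10) = (4 - x)/(y + 5)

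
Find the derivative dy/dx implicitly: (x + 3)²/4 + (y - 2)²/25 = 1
Differentiate the relation implicitly: treat y = y(x) and apply the chain rule, so every y-derivative picks up a y' = dy/dx factor.

With everything moved to the left-hand side, differentiate term by term:
  d/dx[(x + 3)^2/4] = x/2 + 3/2
  d/dx[(y - 2)^2/25] = 2·y'(y - 2)/25
  d/dx[-1] = 0

Separating the contributions that come from x directly and those that come through y:
  without y':      x/2 + 3/2
  multiplying y':  2y/25 - 4/25

so (x/2 + 3/2) + (2y/25 - 4/25)·y' = 0, and therefore
  dy/dx = -(x/2 + 3/2)/(2y/25 - 4/25)
        = -((x + 3)/2)/(2(y - 2)/25) = 25(-x - 3)/(4(y - 2))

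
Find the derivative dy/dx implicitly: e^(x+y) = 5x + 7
Apply d/dx to both sides, remembering that y depends on x. Each occurrence of y therefore brings in a y' = dy/dx via the chain rule.

With F(x, y) equal to the left-hand side minus the right, differentiate F term by term:
  d/dx[-5x] = -5
  d/dx[e^(x + y)] = (y' + 1)·e^(x + y)
  d/dx[-7] = 0
Adding these up, d/dx[F] = 0 becomes
  (e^(x + y) - 5) + (e^(x + y))·y' = 0,
so isolating y',
  dy/dx = -(e^(x + y) - 5)/(e^(x + y)) = 5e^(-x - y) - 1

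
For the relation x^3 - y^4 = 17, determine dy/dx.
Take d/dx of both sides. Since y is implicitly a function of x, the chain rule attaches a y' = dy/dx factor whenever we differentiate through y.

Set F(x, y) = (left side) − (right side), so the curve is F = 0. Differentiating each term of F:
  d/dx[x^3] = 3x^2
  d/dx[-y^4] = -4y^3·y'
  d/dx[-17] = 0

Collecting, the y'-free part is the partial derivative in x and the y' coefficient is the partial derivative in y:
  ∂F/∂x = 3x^2
  ∂F/∂y = -4y^3

so d/dx[F(x, y(x))] = ∂F/∂x + (∂F/∂y)·y' = 0. Rearranging,
  dy/dx = -(∂F/∂x)/(∂F/∂y) = -(3x^2)/(-4y^3) = 3x^2/(4y^3)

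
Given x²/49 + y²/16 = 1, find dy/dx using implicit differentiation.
Take d/dx of both sides. Since y is implicitly a function of x, the chain rule attaches a y' = dy/dx factor whenever we differentiate through y.

Set F(x, y) = (left side) − (right side), so the curve is F = 0. Differentiating each term of F:
  d/dx[x^2/49] = 2x/49
  d/dx[y^2/16] = y·y'/8
  d/dx[-1] = 0

Collecting, the y'-free part is the partial derivative in x and the y' coefficient is the partial derivative in y:
  ∂F/∂x = 2x/49
  ∂F/∂y = y/8

so d/dx[F(x, y(x))] = ∂F/∂x + (∂F/∂y)·y' = 0. Rearranging,
  dy/dx = -(∂F/∂x)/(∂F/∂y) = -(2x/49)/(y/8) = -16x/(49y)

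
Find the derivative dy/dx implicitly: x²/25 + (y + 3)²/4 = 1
Differentiate both sides with respect to x, treating y as y(x). By the chain rule, any term containing y contributes a factor of y' = dy/dx when we differentiate it.

Move every term to one side and write the relation as F(x, y) = 0. Term by term,
  d/dx[x^2/25] = 2x/25
  d/dx[(y + 3)^2/4] = y'(y + 3)/2
  d/dx[-1] = 0

The pieces without y' make up ∂F/∂x and the coefficient of y' is ∂F/∂y:
  ∂F/∂x = 2x/25,
  ∂F/∂y = y/2 + 3/2.

Since d/dx[F] = ∂F/∂x + (∂F/∂y)·y' = 0, solve for y':
  (∂F/∂y)·y' = -∂F/∂x
  dy/dx = -(∂F/∂x)/(∂F/∂y) = -(2x/25)/(y/2 + 3/2)
        = -(2x/25)/((y + 3)/2) = -4x/(25y + 75)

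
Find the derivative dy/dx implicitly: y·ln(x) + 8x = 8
Take d/dx of both sides. Since y is implicitly a function of x, the chain rule attaches a y' = dy/dx factor whenever we differentiate through y.

Set F(x, y) = (left side) − (right side), so the curve is F = 0. Differentiating each term of F:
  d/dx[8x] = 8
  d/dx[y·ln(x)] = y'·ln(x) + y/x
  d/dx[-8] = 0

Collecting, the y'-free part is the partial derivative in x and the y' coefficient is the partial derivative in y:
  ∂F/∂x = 8 + y/x
  ∂F/∂y = ln(x)

so d/dx[F(x, y(x))] = ∂F/∂x + (∂F/∂y)·y' = 0. Rearranging,
  dy/dx = -(∂F/∂x)/(∂F/∂y) = -(8 + y/x)/(ln(x))
        = -((8x + y)/x)/(ln(x)) = (-8x - y)/(x·ln(x))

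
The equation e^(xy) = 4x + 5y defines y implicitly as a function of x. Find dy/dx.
Differentiate the relation implicitly: treat y = y(x) and apply the chain rule, so every y-derivative picks up a y' = dy/dx factor.

With everything moved to the left-hand side, differentiate term by term:
  d/dx[-4x] = -4
  d/dx[-5y] = -5·y'
  d/dx[e^(xy)] = (x·y' + y)·e^(xy)

Separating the contributions that come from x directly and those that come through y:
  without y':      y·e^(xy) - 4
  multiplying y':  x·e^(xy) - 5

so (y·e^(xy) - 4) + (x·e^(xy) - 5)·y' = 0, and therefore
  dy/dx = -(y·e^(xy) - 4)/(x·e^(xy) - 5) = (-y·e^(xy) + 4)/(x·e^(xy) - 5)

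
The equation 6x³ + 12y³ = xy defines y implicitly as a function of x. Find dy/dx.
Differentiate the relation implicitly: treat y = y(x) and apply the chain rule, so every y-derivative picks up a y' = dy/dx factor.

With everything moved to the left-hand side, differentiate term by term:
  d/dx[6x^3] = 18x^2
  d/dx[-xy] = -x·y' - y
  d/dx[12y^3] = 36y^2·y'

Separating the contributions that come from x directly and those that come through y:
  without y':      18x^2 - y
  multiplying y':  -x + 36y^2

so (18x^2 - y) + (-x + 36y^2)·y' = 0, and therefore
  dy/dx = -(18x^2 - y)/(-x + 36y^2) = (18x^2 - y)/(x - 36y^2)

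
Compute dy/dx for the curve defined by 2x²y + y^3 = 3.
Take d/dx of both sides. Since y is implicitly a function of x, the chain rule attaches a y' = dy/dx factor whenever we differentiate through y.

Set F(x, y) = (left side) − (right side), so the curve is F = 0. Differentiating each term of F:
  d/dx[2x^2y] = 2x^2·y' + 4xy
  d/dx[y^3] = 3y^2·y'
  d/dx[-3] = 0

Collecting, the y'-free part is the partial derivative in x and the y' coefficient is the partial derivative in y:
  ∂F/∂x = 4xy
  ∂F/∂y = 2x^2 + 3y^2

so d/dx[F(x, y(x))] = ∂F/∂x + (∂F/∂y)·y' = 0. Rearranging,
  dy/dx = -(∂F/∂x)/(∂F/∂y) = -(4xy)/(2x^2 + 3y^2) = -4xy/(2x^2 + 3y^2)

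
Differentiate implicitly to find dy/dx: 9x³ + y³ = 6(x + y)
Differentiate both sides with respect to x, treating y as y(x). By the chain rule, any term containing y contributes a factor of y' = dy/dx when we differentiate it.

Move every term to one side and write the relation as F(x, y) = 0. Term by term,
  d/dx[9x^3] = 27x^2
  d/dx[-6x] = -6
  d/dx[y^3] = 3y^2·y'
  d/dx[-6y] = -6·y'

The pieces without y' make up ∂F/∂x and the coefficient of y' is ∂F/∂y:
  ∂F/∂x = 27x^2 - 6,
  ∂F/∂y = 3y^2 - 6.

Since d/dx[F] = ∂F/∂x + (∂F/∂y)·y' = 0, solve for y':
  (∂F/∂y)·y' = -∂F/∂x
  dy/dx = -(∂F/∂x)/(∂F/∂y) = -(27x^2 - 6)/(3y^2 - 6) = (2 - 9x^2)/(y^2 - 2)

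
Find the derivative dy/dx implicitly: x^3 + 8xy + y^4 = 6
Differentiate the relation implicitly: treat y = y(x) and apply the chain rule, so every y-derivative picks up a y' = dy/dx factor.

With everything moved to the left-hand side, differentiate term by term:
  d/dx[x^3] = 3x^2
  d/dx[8xy] = 8x·y' + 8y
  d/dx[y^4] = 4y^3·y'
  d/dx[-6] = 0

Separating the contributions that come from x directly and those that come through y:
  without y':      3x^2 + 8y
  multiplying y':  8x + 4y^3

so (3x^2 + 8y) + (8x + 4y^3)·y' = 0, and therefore
  dy/dx = -(3x^2 + 8y)/(8x + 4y^3) = (-3x^2 - 8y)/(4(2x + y^3))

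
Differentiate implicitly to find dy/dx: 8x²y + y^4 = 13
Apply d/dx to both sides, remembering that y depends on x. Each occurrence of y therefore brings in a y' = dy/dx via the chain rule.

With F(x, y) equal to the left-hand side minus the right, differentiate F term by term:
  d/dx[8x^2y] = 8x^2·y' + 16xy
  d/dx[y^4] = 4y^3·y'
  d/dx[-13] = 0
Adding these up, d/dx[F] = 0 becomes
  (16xy) + (8x^2 + 4y^3)·y' = 0,
so isolating y',
  dy/dx = -(16xy)/(8x^2 + 4y^3) = -4xy/(2x^2 + y^3)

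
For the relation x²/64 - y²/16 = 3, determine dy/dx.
Differentiate both sides with respect to x, treating y as y(x). By the chain rule, any term containing y contributes a factor of y' = dy/dx when we differentiate it.

Move every term to one side and write the relation as F(x, y) = 0. Term by term,
  d/dx[x^2/64] = x/32
  d/dx[-y^2/16] = -y·y'/8
  d/dx[-3] = 0

The pieces without y' make up ∂F/∂x and the coefficient of y' is ∂F/∂y:
  ∂F/∂x = x/32,
  ∂F/∂y = -y/8.

Since d/dx[F] = ∂F/∂x + (∂F/∂y)·y' = 0, solve for y':
  (∂F/∂y)·y' = -∂F/∂x
  dy/dx = -(∂F/∂x)/(∂F/∂y) = -(x/32)/(-y/8) = x/(4y)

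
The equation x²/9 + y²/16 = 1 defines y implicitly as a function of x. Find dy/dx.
Differentiate the relation implicitly: treat y = y(x) and apply the chain rule, so every y-derivative picks up a y' = dy/dx factor.

With everything moved to the left-hand side, differentiate term by term:
  d/dx[x^2/9] = 2x/9
  d/dx[y^2/16] = y·y'/8
  d/dx[-1] = 0

Separating the contributions that come from x directly and those that come through y:
  without y':      2x/9
  multiplying y':  y/8

so (2x/9) + (y/8)·y' = 0, and therefore
  dy/dx = -(2x/9)/(y/8) = -16x/(9y)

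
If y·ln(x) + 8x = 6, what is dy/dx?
Differentiate the relation implicitly: treat y = y(x) and apply the chain rule, so every y-derivative picks up a y' = dy/dx factor.

With everything moved to the left-hand side, differentiate term by term:
  d/dx[8x] = 8
  d/dx[y·ln(x)] = y'·ln(x) + y/x
  d/dx[-6] = 0

Separating the contributions that come from x directly and those that come through y:
  without y':      8 + y/x
  multiplying y':  ln(x)

so (8 + y/x) + (ln(x))·y' = 0, and therefore
  dy/dx = -(8 + y/x)/(ln(x))
        = -((8x + y)/x)/(ln(x)) = (-8x - y)/(x·ln(x))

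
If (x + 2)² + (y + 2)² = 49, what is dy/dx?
Take d/dx of both sides. Since y is implicitly a function of x, the chain rule attaches a y' = dy/dx factor whenever we differentiate through y.

Set F(x, y) = (left side) − (right side), so the curve is F = 0. Differentiating each term of F:
  d/dx[(x + 2)^2] = 2x + 4
  d/dx[(y + 2)^2] = 2·y'(y + 2)
  d/dx[-49] = 0

Collecting, the y'-free part is the partial derivative in x and the y' coefficient is the partial derivative in y:
  ∂F/∂x = 2x + 4
  ∂F/∂y = 2y + 4

so d/dx[F(x, y(x))] = ∂F/∂x + (∂F/∂y)·y' = 0. Rearranging,
  dy/dx = -(∂F/∂x)/(∂F/∂y) = -(2x + 4)/(2y + 4) = (-x - 2)/(y + 2)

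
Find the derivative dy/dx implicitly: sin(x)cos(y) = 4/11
Differentiate the relation implicitly: treat y = y(x) and apply the chain rule, so every y-derivative picks up a y' = dy/dx factor.

With everything moved to the left-hand side, differentiate term by term:
  d/dx[sin(x)·cos(y)] = -y'·sin(x)·sin(y) + cos(x)·cos(y)
  d/dx[-4/11] = 0

Separating the contributions that come from x directly and those that come through y:
  without y':      cos(x)·cos(y)
  multiplying y':  -sin(x)·sin(y)

so (cos(x)·cos(y)) + (-sin(x)·sin(y))·y' = 0, and therefore
  dy/dx = -(cos(x)·cos(y))/(-sin(x)·sin(y)) = 1/(tan(x)·tan(y))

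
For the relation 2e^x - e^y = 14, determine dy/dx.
Take d/dx of both sides. Since y is implicitly a function of x, the chain rule attaches a y' = dy/dx factor whenever we differentiate through y.

Set F(x, y) = (left side) − (right side), so the curve is F = 0. Differentiating each term of F:
  d/dx[2e^(x)] = 2e^(x)
  d/dx[-e^(y)] = -y'·e^(y)
  d/dx[-14] = 0

Collecting, the y'-free part is the partial derivative in x and the y' coefficient is the partial derivative in y:
  ∂F/∂x = 2e^(x)
  ∂F/∂y = -e^(y)

so d/dx[F(x, y(x))] = ∂F/∂x + (∂F/∂y)·y' = 0. Rearranging,
  dy/dx = -(∂F/∂x)/(∂F/∂y) = -(2e^(x))/(-e^(y)) = 2e^(x - y)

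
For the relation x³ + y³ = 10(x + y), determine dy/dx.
Differentiate both sides with respect to x, treating y as y(x). By the chain rule, any term containing y contributes a factor of y' = dy/dx when we differentiate it.

Move every term to one side and write the relation as F(x, y) = 0. Term by term,
  d/dx[x^3] = 3x^2
  d/dx[-10x] = -10
  d/dx[y^3] = 3y^2·y'
  d/dx[-10y] = -10·y'

The pieces without y' make up ∂F/∂x and the coefficient of y' is ∂F/∂y:
  ∂F/∂x = 3x^2 - 10,
  ∂F/∂y = 3y^2 - 10.

Since d/dx[F] = ∂F/∂x + (∂F/∂y)·y' = 0, solve for y':
  (∂F/∂y)·y' = -∂F/∂x
  dy/dx = -(∂F/∂x)/(∂F/∂y) = -(3x^2 - 10)/(3y^2 - 10) = (10 - 3x^2)/(3y^2 - 10)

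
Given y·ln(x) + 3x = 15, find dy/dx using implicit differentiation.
Take d/dx of both sides. Since y is implicitly a function of x, the chain rule attaches a y' = dy/dx factor whenever we differentiate through y.

Set F(x, y) = (left side) − (right side), so the curve is F = 0. Differentiating each term of F:
  d/dx[3x] = 3
  d/dx[y·ln(x)] = y'·ln(x) + y/x
  d/dx[-15] = 0

Collecting, the y'-free part is the partial derivative in x and the y' coefficient is the partial derivative in y:
  ∂F/∂x = 3 + y/x
  ∂F/∂y = ln(x)

so d/dx[F(x, y(x))] = ∂F/∂x + (∂F/∂y)·y' = 0. Rearranging,
  dy/dx = -(∂F/∂x)/(∂F/∂y) = -(3 + y/x)/(ln(x))
        = -((3x + y)/x)/(ln(x)) = (-3x - y)/(x·ln(x))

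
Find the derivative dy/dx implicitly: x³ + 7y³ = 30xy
Apply d/dx to both sides, remembering that y depends on x. Each occurrence of y therefore brings in a y' = dy/dx via the chain rule.

With F(x, y) equal to the left-hand side minus the right, differentiate F term by term:
  d/dx[x^3] = 3x^2
  d/dx[-30xy] = -30x·y' - 30y
  d/dx[7y^3] = 21y^2·y'
Adding these up, d/dx[F] = 0 becomes
  (3x^2 - 30y) + (-30x + 21y^2)·y' = 0,
so isolating y',
  dy/dx = -(3x^2 - 30y)/(-30x + 21y^2) = (x^2 - 10y)/(10x - 7y^2)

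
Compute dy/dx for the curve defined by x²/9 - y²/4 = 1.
Take d/dx of both sides. Since y is implicitly a function of x, the chain rule attaches a y' = dy/dx factor whenever we differentiate through y.

Set F(x, y) = (left side) − (right side), so the curve is F = 0. Differentiating each term of F:
  d/dx[x^2/9] = 2x/9
  d/dx[-y^2/4] = -y·y'/2
  d/dx[-1] = 0

Collecting, the y'-free part is the partial derivative in x and the y' coefficient is the partial derivative in y:
  ∂F/∂x = 2x/9
  ∂F/∂y = -y/2

so d/dx[F(x, y(x))] = ∂F/∂x + (∂F/∂y)·y' = 0. Rearranging,
  dy/dx = -(∂F/∂x)/(∂F/∂y) = -(2x/9)/(-y/2) = 4x/(9y)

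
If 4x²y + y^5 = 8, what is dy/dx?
Differentiate both sides with respect to x, treating y as y(x). By the chain rule, any term containing y contributes a factor of y' = dy/dx when we differentiate it.

Move every term to one side and write the relation as F(x, y) = 0. Term by term,
  d/dx[4x^2y] = 4x^2·y' + 8xy
  d/dx[y^5] = 5y^4·y'
  d/dx[-8] = 0

The pieces without y' make up ∂F/∂x and the coefficient of y' is ∂F/∂y:
  ∂F/∂x = 8xy,
  ∂F/∂y = 4x^2 + 5y^4.

Since d/dx[F] = ∂F/∂x + (∂F/∂y)·y' = 0, solve for y':
  (∂F/∂y)·y' = -∂F/∂x
  dy/dx = -(∂F/∂x)/(∂F/∂y) = -(8xy)/(4x^2 + 5y^4) = -8xy/(4x^2 + 5y^4)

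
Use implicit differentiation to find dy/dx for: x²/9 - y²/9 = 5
Differentiate both sides with respect to x, treating y as y(x). By the chain rule, any term containing y contributes a factor of y' = dy/dx when we differentiate it.

Move every term to one side and write the relation as F(x, y) = 0. Term by term,
  d/dx[x^2/9] = 2x/9
  d/dx[-y^2/9] = -2y·y'/9
  d/dx[-5] = 0

The pieces without y' make up ∂F/∂x and the coefficient of y' is ∂F/∂y:
  ∂F/∂x = 2x/9,
  ∂F/∂y = -2y/9.

Since d/dx[F] = ∂F/∂x + (∂F/∂y)·y' = 0, solve for y':
  (∂F/∂y)·y' = -∂F/∂x
  dy/dx = -(∂F/∂x)/(∂F/∂y) = -(2x/9)/(-2y/9) = x/y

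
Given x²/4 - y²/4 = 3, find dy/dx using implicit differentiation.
Differentiate both sides with respect to x, treating y as y(x). By the chain rule, any term containing y contributes a factor of y' = dy/dx when we differentiate it.

Move every term to one side and write the relation as F(x, y) = 0. Term by term,
  d/dx[x^2/4] = x/2
  d/dx[-y^2/4] = -y·y'/2
  d/dx[-3] = 0

The pieces without y' make up ∂F/∂x and the coefficient of y' is ∂F/∂y:
  ∂F/∂x = x/2,
  ∂F/∂y = -y/2.

Since d/dx[F] = ∂F/∂x + (∂F/∂y)·y' = 0, solve for y':
  (∂F/∂y)·y' = -∂F/∂x
  dy/dx = -(∂F/∂x)/(∂F/∂y) = -(x/2)/(-y/2) = x/y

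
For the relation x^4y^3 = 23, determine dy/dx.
Differentiate the relation implicitly: treat y = y(x) and apply the chain rule, so every y-derivative picks up a y' = dy/dx factor.

With everything moved to the left-hand side, differentiate term by term:
  d/dx[x^4y^3] = 3x^4y^2·y' + 4x^3y^3
  d/dx[-23] = 0

Separating the contributions that come from x directly and those that come through y:
  without y':      4x^3y^3
  multiplying y':  3x^4y^2

so (4x^3y^3) + (3x^4y^2)·y' = 0, and therefore
  dy/dx = -(4x^3y^3)/(3x^4y^2) = -4y/(3x)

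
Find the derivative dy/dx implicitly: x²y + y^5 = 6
Differentiate the relation implicitly: treat y = y(x) and apply the chain rule, so every y-derivative picks up a y' = dy/dx factor.

With everything moved to the left-hand side, differentiate term by term:
  d/dx[x^2y] = x^2·y' + 2xy
  d/dx[y^5] = 5y^4·y'
  d/dx[-6] = 0

Separating the contributions that come from x directly and those that come through y:
  without y':      2xy
  multiplying y':  x^2 + 5y^4

so (2xy) + (x^2 + 5y^4)·y' = 0, and therefore
  dy/dx = -(2xy)/(x^2 + 5y^4) = -2xy/(x^2 + 5y^4)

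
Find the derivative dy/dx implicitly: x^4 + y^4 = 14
Take d/dx of both sides. Since y is implicitly a function of x, the chain rule attaches a y' = dy/dx factor whenever we differentiate through y.

Set F(x, y) = (left side) − (right side), so the curve is F = 0. Differentiating each term of F:
  d/dx[x^4] = 4x^3
  d/dx[y^4] = 4y^3·y'
  d/dx[-14] = 0

Collecting, the y'-free part is the partial derivative in x and the y' coefficient is the partial derivative in y:
  ∂F/∂x = 4x^3
  ∂F/∂y = 4y^3

so d/dx[F(x, y(x))] = ∂F/∂x + (∂F/∂y)·y' = 0. Rearranging,
  dy/dx = -(∂F/∂x)/(∂F/∂y) = -(4x^3)/(4y^3) = -x^3/y^3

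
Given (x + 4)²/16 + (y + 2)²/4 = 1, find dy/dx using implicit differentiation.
Take d/dx of both sides. Since y is implicitly a function of x, the chain rule attaches a y' = dy/dx factor whenever we differentiate through y.

Set F(x, y) = (left side) − (right side), so the curve is F = 0. Differentiating each term of F:
  d/dx[(x + 4)^2/16] = x/8 + 1/2
  d/dx[(y + 2)^2/4] = y'(y + 2)/2
  d/dx[-1] = 0

Collecting, the y'-free part is the partial derivative in x and the y' coefficient is the partial derivative in y:
  ∂F/∂x = x/8 + 1/2
  ∂F/∂y = y/2 + 1

so d/dx[F(x, y(x))] = ∂F/∂x + (∂F/∂y)·y' = 0. Rearranging,
  dy/dx = -(∂F/∂x)/(∂F/∂y) = -(x/8 + 1/2)/(y/2 + 1)
        = -((x + 4)/8)/((y + 2)/2) = (-x - 4)/(4(y + 2))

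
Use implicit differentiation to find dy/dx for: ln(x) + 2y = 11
Take d/dx of both sides. Since y is implicitly a function of x, the chain rule attaches a y' = dy/dx factor whenever we differentiate through y.

Set F(x, y) = (left side) − (right side), so the curve is F = 0. Differentiating each term of F:
  d/dx[2y] = 2·y'
  d/dx[ln(x)] = 1/x
  d/dx[-11] = 0

Collecting, the y'-free part is the partial derivative in x and the y' coefficient is the partial derivative in y:
  ∂F/∂x = 1/x
  ∂F/∂y = 2

so d/dx[F(x, y(x))] = ∂F/∂x + (∂F/∂y)·y' = 0. Rearranging,
  dy/dx = -(∂F/∂x)/(∂F/∂y) = -(1/x)/(2) = -1/(2x)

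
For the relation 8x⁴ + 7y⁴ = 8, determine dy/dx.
Take d/dx of both sides. Since y is implicitly a function of x, the chain rule attaches a y' = dy/dx factor whenever we differentiate through y.

Set F(x, y) = (left side) − (right side), so the curve is F = 0. Differentiating each term of F:
  d/dx[8x^4] = 32x^3
  d/dx[7y^4] = 28y^3·y'
  d/dx[-8] = 0

Collecting, the y'-free part is the partial derivative in x and the y' coefficient is the partial derivative in y:
  ∂F/∂x = 32x^3
  ∂F/∂y = 28y^3

so d/dx[F(x, y(x))] = ∂F/∂x + (∂F/∂y)·y' = 0. Rearranging,
  dy/dx = -(∂F/∂x)/(∂F/∂y) = -(32x^3)/(28y^3) = -8x^3/(7y^3)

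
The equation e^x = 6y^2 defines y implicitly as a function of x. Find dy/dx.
Take d/dx of both sides. Since y is implicitly a function of x, the chain rule attaches a y' = dy/dx factor whenever we differentiate through y.

Set F(x, y) = (left side) − (right side), so the curve is F = 0. Differentiating each term of F:
  d/dx[-6y^2] = -12y·y'
  d/dx[e^(x)] = e^(x)

Collecting, the y'-free part is the partial derivative in x and the y' coefficient is the partial derivative in y:
  ∂F/∂x = e^(x)
  ∂F/∂y = -12y

so d/dx[F(x, y(x))] = ∂F/∂x + (∂F/∂y)·y' = 0. Rearranging,
  dy/dx = -(∂F/∂x)/(∂F/∂y) = -(e^(x))/(-12y) = e^(x)/(12y)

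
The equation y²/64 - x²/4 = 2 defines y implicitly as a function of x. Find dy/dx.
Apply d/dx to both sides, remembering that y depends on x. Each occurrence of y therefore brings in a y' = dy/dx via the chain rule.

With F(x, y) equal to the left-hand side minus the right, differentiate F term by term:
  d/dx[-x^2/4] = -x/2
  d/dx[y^2/64] = y·y'/32
  d/dx[-2] = 0
Adding these up, d/dx[F] = 0 becomes
  (-x/2) + (y/32)·y' = 0,
so isolating y',
  dy/dx = -(-x/2)/(y/32) = 16x/y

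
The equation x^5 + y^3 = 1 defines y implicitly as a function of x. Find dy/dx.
Apply d/dx to both sides, remembering that y depends on x. Each occurrence of y therefore brings in a y' = dy/dx via the chain rule.

With F(x, y) equal to the left-hand side minus the right, differentiate F term by term:
  d/dx[x^5] = 5x^4
  d/dx[y^3] = 3y^2·y'
  d/dx[-1] = 0
Adding these up, d/dx[F] = 0 becomes
  (5x^4) + (3y^2)·y' = 0,
so isolating y',
  dy/dx = -(5x^4)/(3y^2) = -5x^4/(3y^2)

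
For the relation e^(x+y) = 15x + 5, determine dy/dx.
Differentiate the relation implicitly: treat y = y(x) and apply the chain rule, so every y-derivative picks up a y' = dy/dx factor.

With everything moved to the left-hand side, differentiate term by term:
  d/dx[-15x] = -15
  d/dx[e^(x + y)] = (y' + 1)·e^(x + y)
  d/dx[-5] = 0

Separating the contributions that come from x directly and those that come through y:
  without y':      e^(x + y) - 15
  multiplying y':  e^(x + y)

so (e^(x + y) - 15) + (e^(x + y))·y' = 0, and therefore
  dy/dx = -(e^(x + y) - 15)/(e^(x + y)) = 15e^(-x - y) - 1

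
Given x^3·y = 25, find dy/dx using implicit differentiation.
Differentiate the relation implicitly: treat y = y(x) and apply the chain rule, so every y-derivative picks up a y' = dy/dx factor.

With everything moved to the left-hand side, differentiate term by term:
  d/dx[x^3y] = x^3·y' + 3x^2y
  d/dx[-25] = 0

Separating the contributions that come from x directly and those that come through y:
  without y':      3x^2y
  multiplying y':  x^3

so (3x^2y) + (x^3)·y' = 0, and therefore
  dy/dx = -(3x^2y)/(x^3) = -3y/x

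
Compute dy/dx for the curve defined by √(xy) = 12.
Apply d/dx to both sides, remembering that y depends on x. Each occurrence of y therefore brings in a y' = dy/dx via the chain rule.

With F(x, y) equal to the left-hand side minus the right, differentiate F term by term:
  d/dx[√(xy)] = √(xy)(x·y'/2 + y/2)/(xy)
  d/dx[-12] = 0
Adding these up, d/dx[F] = 0 becomes
  (√(xy)/(2x)) + (√(xy)/(2y))·y' = 0,
so isolating y',
  dy/dx = -(√(xy)/(2x))/(√(xy)/(2y)) = -y/x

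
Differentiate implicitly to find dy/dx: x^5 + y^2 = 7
Take d/dx of both sides. Since y is implicitly a function of x, the chain rule attaches a y' = dy/dx factor whenever we differentiate through y.

Set F(x, y) = (left side) − (right side), so the curve is F = 0. Differentiating each term of F:
  d/dx[x^5] = 5x^4
  d/dx[y^2] = 2y·y'
  d/dx[-7] = 0

Collecting, the y'-free part is the partial derivative in x and the y' coefficient is the partial derivative in y:
  ∂F/∂x = 5x^4
  ∂F/∂y = 2y

so d/dx[F(x, y(x))] = ∂F/∂x + (∂F/∂y)·y' = 0. Rearranging,
  dy/dx = -(∂F/∂x)/(∂F/∂y) = -(5x^4)/(2y) = -5x^4/(2y)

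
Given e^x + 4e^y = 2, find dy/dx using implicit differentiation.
Differentiate the relation implicitly: treat y = y(x) and apply the chain rule, so every y-derivative picks up a y' = dy/dx factor.

With everything moved to the left-hand side, differentiate term by term:
  d/dx[e^(x)] = e^(x)
  d/dx[4e^(y)] = 4·y'·e^(y)
  d/dx[-2] = 0

Separating the contributions that come from x directly and those that come through y:
  without y':      e^(x)
  multiplying y':  4e^(y)

so (e^(x)) + (4e^(y))·y' = 0, and therefore
  dy/dx = -(e^(x))/(4e^(y)) = -e^(x - y)/4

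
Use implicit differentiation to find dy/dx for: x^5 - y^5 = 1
Differentiate the relation implicitly: treat y = y(x) and apply the chain rule, so every y-derivative picks up a y' = dy/dx factor.

With everything moved to the left-hand side, differentiate term by term:
  d/dx[x^5] = 5x^4
  d/dx[-y^5] = -5y^4·y'
  d/dx[-1] = 0

Separating the contributions that come from x directly and those that come through y:
  without y':      5x^4
  multiplying y':  -5y^4

so (5x^4) + (-5y^4)·y' = 0, and therefore
  dy/dx = -(5x^4)/(-5y^4) = x^4/y^4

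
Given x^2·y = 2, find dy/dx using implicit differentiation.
Differentiate both sides with respect to x, treating y as y(x). By the chain rule, any term containing y contributes a factor of y' = dy/dx when we differentiate it.

Move every term to one side and write the relation as F(x, y) = 0. Term by term,
  d/dx[x^2y] = x^2·y' + 2xy
  d/dx[-2] = 0

The pieces without y' make up ∂F/∂x and the coefficient of y' is ∂F/∂y:
  ∂F/∂x = 2xy,
  ∂F/∂y = x^2.

Since d/dx[F] = ∂F/∂x + (∂F/∂y)·y' = 0, solve for y':
  (∂F/∂y)·y' = -∂F/∂x
  dy/dx = -(∂F/∂x)/(∂F/∂y) = -(2xy)/(x^2) = -2y/x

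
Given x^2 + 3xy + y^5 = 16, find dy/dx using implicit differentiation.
Apply d/dx to both sides, remembering that y depends on x. Each occurrence of y therefore brings in a y' = dy/dx via the chain rule.

With F(x, y) equal to the left-hand side minus the right, differentiate F term by term:
  d/dx[x^2] = 2x
  d/dx[3xy] = 3x·y' + 3y
  d/dx[y^5] = 5y^4·y'
  d/dx[-16] = 0
Adding these up, d/dx[F] = 0 becomes
  (2x + 3y) + (3x + 5y^4)·y' = 0,
so isolating y',
  dy/dx = -(2x + 3y)/(3x + 5y^4) = (-2x - 3y)/(3x + 5y^4)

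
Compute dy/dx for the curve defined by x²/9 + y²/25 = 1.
Differentiate the relation implicitly: treat y = y(x) and apply the chain rule, so every y-derivative picks up a y' = dy/dx factor.

With everything moved to the left-hand side, differentiate term by term:
  d/dx[x^2/9] = 2x/9
  d/dx[y^2/25] = 2y·y'/25
  d/dx[-1] = 0

Separating the contributions that come from x directly and those that come through y:
  without y':      2x/9
  multiplying y':  2y/25

so (2x/9) + (2y/25)·y' = 0, and therefore
  dy/dx = -(2x/9)/(2y/25) = -25x/(9y)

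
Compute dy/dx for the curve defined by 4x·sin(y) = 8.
Apply d/dx to both sides, remembering that y depends on x. Each occurrence of y therefore brings in a y' = dy/dx via the chain rule.

With F(x, y) equal to the left-hand side minus the right, differentiate F term by term:
  d/dx[4x·sin(y)] = 4x·y'·cos(y) + 4sin(y)
  d/dx[-8] = 0
Adding these up, d/dx[F] = 0 becomes
  (4sin(y)) + (4x·cos(y))·y' = 0,
so isolating y',
  dy/dx = -(4sin(y))/(4x·cos(y)) = -tan(y)/x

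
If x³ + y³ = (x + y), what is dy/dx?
Differentiate the relation implicitly: treat y = y(x) and apply the chain rule, so every y-derivative picks up a y' = dy/dx factor.

With everything moved to the left-hand side, differentiate term by term:
  d/dx[x^3] = 3x^2
  d/dx[-x] = -1
  d/dx[y^3] = 3y^2·y'
  d/dx[-y] = -y'

Separating the contributions that come from x directly and those that come through y:
  without y':      3x^2 - 1
  multiplying y':  3y^2 - 1

so (3x^2 - 1) + (3y^2 - 1)·y' = 0, and therefore
  dy/dx = -(3x^2 - 1)/(3y^2 - 1) = (1 - 3x^2)/(3y^2 - 1)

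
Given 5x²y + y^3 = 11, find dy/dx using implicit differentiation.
Differentiate the relation implicitly: treat y = y(x) and apply the chain rule, so every y-derivative picks up a y' = dy/dx factor.

With everything moved to the left-hand side, differentiate term by term:
  d/dx[5x^2y] = 5x^2·y' + 10xy
  d/dx[y^3] = 3y^2·y'
  d/dx[-11] = 0

Separating the contributions that come from x directly and those that come through y:
  without y':      10xy
  multiplying y':  5x^2 + 3y^2

so (10xy) + (5x^2 + 3y^2)·y' = 0, and therefore
  dy/dx = -(10xy)/(5x^2 + 3y^2) = -10xy/(5x^2 + 3y^2)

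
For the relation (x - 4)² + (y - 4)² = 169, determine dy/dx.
Differentiate both sides with respect to x, treating y as y(x). By the chain rule, any term containing y contributes a factor of y' = dy/dx when we differentiate it.

Move every term to one side and write the relation as F(x, y) = 0. Term by term,
  d/dx[(x - 4)^2] = 2x - 8
  d/dx[(y - 4)^2] = 2·y'(y - 4)
  d/dx[-169] = 0

The pieces without y' make up ∂F/∂x and the coefficient of y' is ∂F/∂y:
  ∂F/∂x = 2x - 8,
  ∂F/∂y = 2y - 8.

Since d/dx[F] = ∂F/∂x + (∂F/∂y)·y' = 0, solve for y':
  (∂F/∂y)·y' = -∂F/∂x
  dy/dx = -(∂F/∂x)/(∂F/∂y) = -(2x - 8)/(2y - 8) = (4 - x)/(y - 4)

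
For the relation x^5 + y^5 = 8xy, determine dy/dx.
Differentiate the relation implicitly: treat y = y(x) and apply the chain rule, so every y-derivative picks up a y' = dy/dx factor.

With everything moved to the left-hand side, differentiate term by term:
  d/dx[x^5] = 5x^4
  d/dx[-8xy] = -8x·y' - 8y
  d/dx[y^5] = 5y^4·y'

Separating the contributions that come from x directly and those that come through y:
  without y':      5x^4 - 8y
  multiplying y':  -8x + 5y^4

so (5x^4 - 8y) + (-8x + 5y^4)·y' = 0, and therefore
  dy/dx = -(5x^4 - 8y)/(-8x + 5y^4) = (5x^4 - 8y)/(8x - 5y^4)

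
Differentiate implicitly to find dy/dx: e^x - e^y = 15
Differentiate the relation implicitly: treat y = y(x) and apply the chain rule, so every y-derivative picks up a y' = dy/dx factor.

With everything moved to the left-hand side, differentiate term by term:
  d/dx[e^(x)] = e^(x)
  d/dx[-e^(y)] = -y'·e^(y)
  d/dx[-15] = 0

Separating the contributions that come from x directly and those that come through y:
  without y':      e^(x)
  multiplying y':  -e^(y)

so (e^(x)) + (-e^(y))·y' = 0, and therefore
  dy/dx = -(e^(x))/(-e^(y)) = e^(x - y)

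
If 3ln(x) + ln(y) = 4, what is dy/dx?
Differentiate both sides with respect to x, treating y as y(x). By the chain rule, any term containing y contributes a factor of y' = dy/dx when we differentiate it.

Move every term to one side and write the relation as F(x, y) = 0. Term by term,
  d/dx[3ln(x)] = 3/x
  d/dx[ln(y)] = y'/y
  d/dx[-4] = 0

The pieces without y' make up ∂F/∂x and the coefficient of y' is ∂F/∂y:
  ∂F/∂x = 3/x,
  ∂F/∂y = 1/y.

Since d/dx[F] = ∂F/∂x + (∂F/∂y)·y' = 0, solve for y':
  (∂F/∂y)·y' = -∂F/∂x
  dy/dx = -(∂F/∂x)/(∂F/∂y) = -(3/x)/(1/y) = -3y/x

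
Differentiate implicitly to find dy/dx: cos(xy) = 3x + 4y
Take d/dx of both sides. Since y is implicitly a function of x, the chain rule attaches a y' = dy/dx factor whenever we differentiate through y.

Set F(x, y) = (left side) − (right side), so the curve is F = 0. Differentiating each term of F:
  d/dx[-3x] = -3
  d/dx[-4y] = -4·y'
  d/dx[cos(xy)] = -(x·y' + y)·sin(xy)

Collecting, the y'-free part is the partial derivative in x and the y' coefficient is the partial derivative in y:
  ∂F/∂x = -y·sin(xy) - 3
  ∂F/∂y = -x·sin(xy) - 4

so d/dx[F(x, y(x))] = ∂F/∂x + (∂F/∂y)·y' = 0. Rearranging,
  dy/dx = -(∂F/∂x)/(∂F/∂y) = -(-y·sin(xy) - 3)/(-x·sin(xy) - 4) = -(y·sin(xy) + 3)/(x·sin(xy) + 4)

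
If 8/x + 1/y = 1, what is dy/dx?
Take d/dx of both sides. Since y is implicitly a function of x, the chain rule attaches a y' = dy/dx factor whenever we differentiate through y.

Set F(x, y) = (left side) − (right side), so the curve is F = 0. Differentiating each term of F:
  d/dx[1/y] = -y'/y^2
  d/dx[8/x] = -8/x^2
  d/dx[-1] = 0

Collecting, the y'-free part is the partial derivative in x and the y' coefficient is the partial derivative in y:
  ∂F/∂x = -8/x^2
  ∂F/∂y = -1/y^2

so d/dx[F(x, y(x))] = ∂F/∂x + (∂F/∂y)·y' = 0. Rearranging,
  dy/dx = -(∂F/∂x)/(∂F/∂y) = -(-8/x^2)/(-1/y^2) = -8y^2/x^2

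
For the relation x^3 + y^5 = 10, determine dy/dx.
Take d/dx of both sides. Since y is implicitly a function of x, the chain rule attaches a y' = dy/dx factor whenever we differentiate through y.

Set F(x, y) = (left side) − (right side), so the curve is F = 0. Differentiating each term of F:
  d/dx[x^3] = 3x^2
  d/dx[y^5] = 5y^4·y'
  d/dx[-10] = 0

Collecting, the y'-free part is the partial derivative in x and the y' coefficient is the partial derivative in y:
  ∂F/∂x = 3x^2
  ∂F/∂y = 5y^4

so d/dx[F(x, y(x))] = ∂F/∂x + (∂F/∂y)·y' = 0. Rearranging,
  dy/dx = -(∂F/∂x)/(∂F/∂y) = -(3x^2)/(5y^4) = -3x^2/(5y^4)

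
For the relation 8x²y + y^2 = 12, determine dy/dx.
Apply d/dx to both sides, remembering that y depends on x. Each occurrence of y therefore brings in a y' = dy/dx via the chain rule.

With F(x, y) equal to the left-hand side minus the right, differentiate F term by term:
  d/dx[8x^2y] = 8x^2·y' + 16xy
  d/dx[y^2] = 2y·y'
  d/dx[-12] = 0
Adding these up, d/dx[F] = 0 becomes
  (16xy) + (8x^2 + 2y)·y' = 0,
so isolating y',
  dy/dx = -(16xy)/(8x^2 + 2y) = -8xy/(4x^2 + y)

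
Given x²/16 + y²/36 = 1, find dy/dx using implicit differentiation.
Differentiate the relation implicitly: treat y = y(x) and apply the chain rule, so every y-derivative picks up a y' = dy/dx factor.

With everything moved to the left-hand side, differentiate term by term:
  d/dx[x^2/16] = x/8
  d/dx[y^2/36] = y·y'/18
  d/dx[-1] = 0

Separating the contributions that come from x directly and those that come through y:
  without y':      x/8
  multiplying y':  y/18

so (x/8) + (y/18)·y' = 0, and therefore
  dy/dx = -(x/8)/(y/18) = -9x/(4y)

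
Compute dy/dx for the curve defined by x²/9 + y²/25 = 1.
Apply d/dx to both sides, remembering that y depends on x. Each occurrence of y therefore brings in a y' = dy/dx via the chain rule.

With F(x, y) equal to the left-hand side minus the right, differentiate F term by term:
  d/dx[x^2/9] = 2x/9
  d/dx[y^2/25] = 2y·y'/25
  d/dx[-1] = 0
Adding these up, d/dx[F] = 0 becomes
  (2x/9) + (2y/25)·y' = 0,
so isolating y',
  dy/dx = -(2x/9)/(2y/25) = -25x/(9y)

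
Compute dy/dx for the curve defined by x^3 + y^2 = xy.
Apply d/dx to both sides, remembering that y depends on x. Each occurrence of y therefore brings in a y' = dy/dx via the chain rule.

With F(x, y) equal to the left-hand side minus the right, differentiate F term by term:
  d/dx[x^3] = 3x^2
  d/dx[-xy] = -x·y' - y
  d/dx[y^2] = 2y·y'
Adding these up, d/dx[F] = 0 becomes
  (3x^2 - y) + (-x + 2y)·y' = 0,
so isolating y',
  dy/dx = -(3x^2 - y)/(-x + 2y) = (3x^2 - y)/(x - 2y)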